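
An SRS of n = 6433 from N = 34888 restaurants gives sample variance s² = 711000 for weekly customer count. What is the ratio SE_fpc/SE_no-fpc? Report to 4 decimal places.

f = n/N = 6433/34888 = 0.18439005.
SE_no-fpc = √(s²/n) = 10.513033; SE_fpc = √((1−f)s²/n) = 9.4944384.
Ratio = √(1−f) = 0.90311126.

0.9031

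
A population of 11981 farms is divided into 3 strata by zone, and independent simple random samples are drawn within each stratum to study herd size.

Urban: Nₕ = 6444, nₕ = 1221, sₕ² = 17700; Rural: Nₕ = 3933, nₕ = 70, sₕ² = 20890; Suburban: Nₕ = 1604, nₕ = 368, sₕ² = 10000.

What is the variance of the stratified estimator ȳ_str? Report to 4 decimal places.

35.3609

Var(ȳ_str) = Σₕ Wₕ²(1 − fₕ)sₕ²/nₕ with Wₕ = Nₕ/N, N = 11981.
Urban: Wₕ = 0.53785160; term = 0.53785160²·(1 − 0.18947858)·17700/1221 = 3.3989676.
Rural: Wₕ = 0.32826976; term = 0.32826976²·(1 − 0.01779812)·20890/70 = 31.586603.
Suburban: Wₕ = 0.13387864; term = 0.13387864²·(1 − 0.22942643)·10000/368 = 0.37530891.
Sum = 35.36088.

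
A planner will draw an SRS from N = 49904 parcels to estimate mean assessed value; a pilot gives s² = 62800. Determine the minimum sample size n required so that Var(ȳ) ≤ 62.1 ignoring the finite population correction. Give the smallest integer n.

1012

Without fpc, n₀ = s²/D = 62800/62.1 = 1011.2721.
Rounding up, n = 1012.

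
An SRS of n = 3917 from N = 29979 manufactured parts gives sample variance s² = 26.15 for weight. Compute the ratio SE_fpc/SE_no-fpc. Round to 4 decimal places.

0.9324

f = n/N = 3917/29979 = 0.13065813.
SE_no-fpc = √(s²/n) = 0.081706962; SE_fpc = √((1−f)s²/n) = 0.076182349.
Ratio = √(1−f) = 0.93238505.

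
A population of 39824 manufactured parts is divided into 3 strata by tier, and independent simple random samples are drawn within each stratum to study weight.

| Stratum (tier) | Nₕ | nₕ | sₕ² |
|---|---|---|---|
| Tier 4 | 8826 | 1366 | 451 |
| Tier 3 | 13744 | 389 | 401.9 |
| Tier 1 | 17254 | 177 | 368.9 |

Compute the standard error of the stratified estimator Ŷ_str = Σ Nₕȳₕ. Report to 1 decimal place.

28731.0

Var(Ŷ_str) = Σₕ Nₕ²(1 − fₕ)sₕ²/nₕ.
Tier 4: 8826²·(1 − 1366/8826)·451/1366 = 2.1738451 × 10^7.
Tier 3: 13744²·(1 − 389/13744)·401.9/389 = 1.8963803 × 10^8.
Tier 1: 17254²·(1 − 177/17254)·368.9/177 = 6.140967 × 10^8.
Sum = 8.2547318 × 10^8.
SE = √(8.2547318 × 10^8) = 28731.0.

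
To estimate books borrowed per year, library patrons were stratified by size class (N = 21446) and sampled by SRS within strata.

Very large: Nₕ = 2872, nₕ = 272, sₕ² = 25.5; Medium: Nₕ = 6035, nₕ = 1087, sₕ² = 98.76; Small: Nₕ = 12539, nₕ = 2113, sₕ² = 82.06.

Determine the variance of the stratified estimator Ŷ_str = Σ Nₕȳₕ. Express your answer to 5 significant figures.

8.4902 × 10^6

Var(Ŷ_str) = Σₕ Nₕ²(1 − fₕ)sₕ²/nₕ.
Very large: 2872²·(1 − 272/2872)·25.5/272 = 700050.
Medium: 6035²·(1 − 1087/6035)·98.76/1087 = 2.7130544 × 10^6.
Small: 12539²·(1 − 2113/12539)·82.06/2113 = 5.077064 × 10^6.
Sum = 8.4901684 × 10^6.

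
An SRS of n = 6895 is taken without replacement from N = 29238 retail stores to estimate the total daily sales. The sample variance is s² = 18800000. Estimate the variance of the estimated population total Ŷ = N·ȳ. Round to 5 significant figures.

Var(Ŷ) = N²·Var(ȳ) = N²·(1 − n/N)·s²/n.
f = 6895/29238 = 0.23582324; Var(ȳ) = 0.76417676·18800000/6895 = 2083.6147.
Var(Ŷ) = 29238² · 2083.6147 = 1.7812002 × 10^12.

1.7812 × 10^12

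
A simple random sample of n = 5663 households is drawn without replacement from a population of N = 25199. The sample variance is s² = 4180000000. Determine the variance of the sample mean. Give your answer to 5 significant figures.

572250

Under SRS without replacement, Var(ȳ) = (1 − f)·s²/n with f = n/N = 5663/25199 = 0.22473114.
Var(ȳ) = (1 − 0.22473114)·4180000000/5663 = 0.77526886·738124.67 = 572245.07.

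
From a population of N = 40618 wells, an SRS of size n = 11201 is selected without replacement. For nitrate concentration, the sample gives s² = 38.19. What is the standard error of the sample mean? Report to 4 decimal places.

0.0497

Under SRS without replacement, Var(ȳ) = (1 − f)·s²/n with f = n/N = 11201/40618 = 0.27576444.
Var(ȳ) = (1 − 0.27576444)·38.19/11201 = 0.72423556·0.003409517 = 0.0024692935.
SE(ȳ) = √(0.0024692935) = 0.0497.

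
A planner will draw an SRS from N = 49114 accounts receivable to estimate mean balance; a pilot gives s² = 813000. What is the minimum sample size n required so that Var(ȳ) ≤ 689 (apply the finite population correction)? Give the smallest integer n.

Without fpc, n₀ = s²/D = 813000/689 = 1179.9710.
With fpc, (1 − n/N)·s²/n ≤ D requires n ≥ n₀/(1 + n₀/N) = 1179.9710/(1 + 1179.9710/49114) = 1152.2871.
Rounding up, n = 1153.

1153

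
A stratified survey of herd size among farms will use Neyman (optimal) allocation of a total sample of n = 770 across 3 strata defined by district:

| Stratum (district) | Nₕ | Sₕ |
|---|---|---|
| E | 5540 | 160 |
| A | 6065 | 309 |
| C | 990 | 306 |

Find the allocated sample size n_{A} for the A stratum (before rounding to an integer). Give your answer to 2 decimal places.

Neyman allocation: nₕ = n·NₕSₕ / Σⱼ NⱼSⱼ.
Σ NⱼSⱼ = 5540·160 + 6065·309 + 990·306 = 3.063425 × 10^6.
n_{A} = 770·6065·309 / (3.063425 × 10^6) = 471.06.

471.06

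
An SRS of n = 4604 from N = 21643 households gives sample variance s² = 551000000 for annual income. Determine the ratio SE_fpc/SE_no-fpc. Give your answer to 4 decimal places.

0.8873

f = n/N = 4604/21643 = 0.21272467.
SE_no-fpc = √(s²/n) = 345.94586; SE_fpc = √((1−f)s²/n) = 306.9527.
Ratio = √(1−f) = 0.88728537.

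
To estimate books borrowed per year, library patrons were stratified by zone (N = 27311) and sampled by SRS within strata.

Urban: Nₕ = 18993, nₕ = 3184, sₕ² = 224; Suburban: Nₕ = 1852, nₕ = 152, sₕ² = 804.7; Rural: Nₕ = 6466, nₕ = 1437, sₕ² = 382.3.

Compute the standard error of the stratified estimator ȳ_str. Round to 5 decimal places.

0.24953

Var(ȳ_str) = Σₕ Wₕ²(1 − fₕ)sₕ²/nₕ with Wₕ = Nₕ/N, N = 27311.
Urban: Wₕ = 0.69543407; term = 0.69543407²·(1 − 0.16764071)·224/3184 = 0.028320292.
Suburban: Wₕ = 0.06781150; term = 0.06781150²·(1 − 0.08207343)·804.7/152 = 0.022346274.
Rural: Wₕ = 0.23675442; term = 0.23675442²·(1 − 0.22223941)·382.3/1437 = 0.011598175.
Sum = 0.062264741.
SE = √(0.062264741) = 0.24953.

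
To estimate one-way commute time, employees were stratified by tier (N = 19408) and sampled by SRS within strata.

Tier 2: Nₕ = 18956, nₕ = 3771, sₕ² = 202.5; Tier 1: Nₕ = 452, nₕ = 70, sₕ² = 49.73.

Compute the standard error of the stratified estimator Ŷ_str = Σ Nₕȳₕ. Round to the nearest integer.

3947

Var(Ŷ_str) = Σₕ Nₕ²(1 − fₕ)sₕ²/nₕ.
Tier 2: 18956²·(1 − 3771/18956)·202.5/3771 = 1.545717 × 10^7.
Tier 1: 452²·(1 − 70/452)·49.73/70 = 122665.44.
Sum = 1.5579835 × 10^7.
SE = √(1.5579835 × 10^7) = 3947.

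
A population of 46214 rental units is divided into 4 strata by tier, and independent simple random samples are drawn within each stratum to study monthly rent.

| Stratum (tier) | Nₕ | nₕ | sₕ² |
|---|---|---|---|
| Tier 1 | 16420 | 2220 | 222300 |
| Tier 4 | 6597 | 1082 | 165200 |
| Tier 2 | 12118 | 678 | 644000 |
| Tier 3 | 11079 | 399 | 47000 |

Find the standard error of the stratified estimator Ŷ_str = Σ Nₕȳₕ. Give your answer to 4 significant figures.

Var(Ŷ_str) = Σₕ Nₕ²(1 − fₕ)sₕ²/nₕ.
Tier 1: 16420²·(1 − 2220/16420)·222300/2220 = 2.3347909 × 10^10.
Tier 4: 6597²·(1 − 1082/6597)·165200/1082 = 5.5548813 × 10^9.
Tier 2: 12118²·(1 − 678/12118)·644000/678 = 1.3167798 × 10^11.
Tier 3: 11079²·(1 − 399/11079)·47000/399 = 1.3937882 × 10^10.
Sum = 1.7451865 × 10^11.
SE = √(1.7451865 × 10^11) = 417800.

417800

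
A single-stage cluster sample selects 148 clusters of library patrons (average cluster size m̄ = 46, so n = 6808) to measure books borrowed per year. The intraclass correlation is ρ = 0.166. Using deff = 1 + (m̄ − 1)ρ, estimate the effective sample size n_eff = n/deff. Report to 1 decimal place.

803.8

deff = 1 + (46 − 1)·0.166 = 1 + 7.47 = 8.47.
n_eff = 6808 / 8.47 = 803.8.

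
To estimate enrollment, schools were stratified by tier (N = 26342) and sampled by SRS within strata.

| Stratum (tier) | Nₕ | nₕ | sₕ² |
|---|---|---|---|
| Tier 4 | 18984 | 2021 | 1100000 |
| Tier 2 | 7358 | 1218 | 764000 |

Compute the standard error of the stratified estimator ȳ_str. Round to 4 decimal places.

Var(ȳ_str) = Σₕ Wₕ²(1 − fₕ)sₕ²/nₕ with Wₕ = Nₕ/N, N = 26342.
Tier 4: Wₕ = 0.72067421; term = 0.72067421²·(1 − 0.10645807)·1100000/2021 = 252.59181.
Tier 2: Wₕ = 0.27932579; term = 0.27932579²·(1 − 0.16553411)·764000/1218 = 40.839154.
Sum = 293.43096.
SE = √(293.43096) = 17.1298.

17.1298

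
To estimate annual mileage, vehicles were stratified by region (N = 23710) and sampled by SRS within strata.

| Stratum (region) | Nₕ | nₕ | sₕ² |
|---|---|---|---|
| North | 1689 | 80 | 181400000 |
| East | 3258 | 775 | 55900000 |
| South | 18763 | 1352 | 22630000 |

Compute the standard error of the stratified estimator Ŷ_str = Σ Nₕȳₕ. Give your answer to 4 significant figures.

Var(Ŷ_str) = Σₕ Nₕ²(1 − fₕ)sₕ²/nₕ.
North: 1689²·(1 − 80/1689)·181400000/80 = 6.1621603 × 10^12.
East: 3258²·(1 − 775/3258)·55900000/775 = 5.8349603 × 10^11.
South: 18763²·(1 − 1352/18763)·22630000/1352 = 5.4680674 × 10^12.
Sum = 1.2213724 × 10^13.
SE = √(1.2213724 × 10^13) = 3.495 × 10^6.

3.495 × 10^6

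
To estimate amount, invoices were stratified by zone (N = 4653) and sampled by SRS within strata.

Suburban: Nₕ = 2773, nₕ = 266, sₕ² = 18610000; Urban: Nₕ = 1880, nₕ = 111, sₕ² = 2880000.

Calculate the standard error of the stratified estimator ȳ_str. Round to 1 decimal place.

162.6

Var(ȳ_str) = Σₕ Wₕ²(1 − fₕ)sₕ²/nₕ with Wₕ = Nₕ/N, N = 4653.
Suburban: Wₕ = 0.59595960; term = 0.59595960²·(1 − 0.09592499)·18610000/266 = 22464.814.
Urban: Wₕ = 0.40404040; term = 0.40404040²·(1 − 0.05904255)·2880000/111 = 3985.5576.
Sum = 26450.372.
SE = √(26450.372) = 162.6.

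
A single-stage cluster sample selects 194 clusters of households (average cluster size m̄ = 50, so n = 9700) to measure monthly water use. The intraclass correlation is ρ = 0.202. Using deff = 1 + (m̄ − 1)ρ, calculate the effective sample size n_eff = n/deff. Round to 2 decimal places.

deff = 1 + (50 − 1)·0.202 = 1 + 9.898 = 10.898.
n_eff = 9700 / 10.898 = 890.07.

890.07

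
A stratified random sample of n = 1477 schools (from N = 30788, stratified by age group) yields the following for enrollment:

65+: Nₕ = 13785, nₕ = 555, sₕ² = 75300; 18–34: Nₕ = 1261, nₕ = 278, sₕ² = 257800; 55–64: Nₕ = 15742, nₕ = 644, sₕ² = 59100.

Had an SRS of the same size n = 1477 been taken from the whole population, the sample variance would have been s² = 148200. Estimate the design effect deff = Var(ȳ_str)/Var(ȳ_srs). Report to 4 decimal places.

0.5268

Var(ȳ_str) = Σ Wₕ²(1−fₕ)sₕ²/nₕ with Wₕ = Nₕ/30788:
  65+: (13785/30788)²·(1−555/13785)·75300/555 = 26.103915
  18–34: (1261/30788)²·(1−278/1261)·257800/278 = 1.2126732
  55–64: (15742/30788)²·(1−644/15742)·59100/644 = 23.010072
  → Var(ȳ_str) = 50.32666.
Var(ȳ_srs) = (1 − 1477/30788)·148200/1477 = 95.52496.
deff = 50.32666 / 95.52496 = 0.5268.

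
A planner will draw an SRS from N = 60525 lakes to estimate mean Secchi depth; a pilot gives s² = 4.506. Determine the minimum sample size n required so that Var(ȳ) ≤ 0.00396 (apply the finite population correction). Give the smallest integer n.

Without fpc, n₀ = s²/D = 4.506/0.00396 = 1137.8788.
With fpc, (1 − n/N)·s²/n ≤ D requires n ≥ n₀/(1 + n₀/N) = 1137.8788/(1 + 1137.8788/60525) = 1116.8813.
Rounding up, n = 1117.

1117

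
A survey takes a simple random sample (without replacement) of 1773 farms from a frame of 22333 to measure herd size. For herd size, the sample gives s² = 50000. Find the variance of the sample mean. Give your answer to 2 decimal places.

25.96

Under SRS without replacement, Var(ȳ) = (1 − f)·s²/n with f = n/N = 1773/22333 = 0.07938924.
Var(ȳ) = (1 − 0.07938924)·50000/1773 = 0.92061076·28.20079 = 25.96195.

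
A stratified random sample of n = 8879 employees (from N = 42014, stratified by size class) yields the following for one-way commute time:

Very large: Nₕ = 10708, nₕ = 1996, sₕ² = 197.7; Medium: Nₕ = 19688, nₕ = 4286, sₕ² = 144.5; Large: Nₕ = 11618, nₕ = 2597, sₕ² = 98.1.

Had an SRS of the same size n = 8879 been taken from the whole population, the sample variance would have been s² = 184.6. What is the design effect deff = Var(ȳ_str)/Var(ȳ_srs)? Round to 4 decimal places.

0.8092

Var(ȳ_str) = Σ Wₕ²(1−fₕ)sₕ²/nₕ with Wₕ = Nₕ/42014:
  Very large: (10708/42014)²·(1−1996/10708)·197.7/1996 = 0.0052346096
  Medium: (19688/42014)²·(1−4286/19688)·144.5/4286 = 0.0057917037
  Large: (11618/42014)²·(1−2597/11618)·98.1/2597 = 0.0022428233
  → Var(ȳ_str) = 0.013269137.
Var(ȳ_srs) = (1 − 8879/42014)·184.6/8879 = 0.016396856.
deff = 0.013269137 / 0.016396856 = 0.8092.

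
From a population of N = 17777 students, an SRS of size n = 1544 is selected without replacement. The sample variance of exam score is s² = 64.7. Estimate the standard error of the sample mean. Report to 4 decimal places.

Under SRS without replacement, Var(ȳ) = (1 − f)·s²/n with f = n/N = 1544/17777 = 0.08685380.
Var(ȳ) = (1 − 0.08685380)·64.7/1544 = 0.91314620·0.041904145 = 0.038264611.
SE(ȳ) = √(0.038264611) = 0.1956.

0.1956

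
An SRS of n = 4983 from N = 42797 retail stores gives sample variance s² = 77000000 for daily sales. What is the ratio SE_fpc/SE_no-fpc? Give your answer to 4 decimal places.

f = n/N = 4983/42797 = 0.11643339.
SE_no-fpc = √(s²/n) = 124.30824; SE_fpc = √((1−f)s²/n) = 116.84754.
Ratio = √(1−f) = 0.93998224.

0.9400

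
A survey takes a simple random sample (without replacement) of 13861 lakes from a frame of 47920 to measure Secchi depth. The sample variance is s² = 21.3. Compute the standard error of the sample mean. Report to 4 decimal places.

Under SRS without replacement, Var(ȳ) = (1 − f)·s²/n with f = n/N = 13861/47920 = 0.28925292.
Var(ȳ) = (1 − 0.28925292)·21.3/13861 = 0.71074708·0.0015366857 = 0.0010921948.
SE(ȳ) = √(0.0010921948) = 0.0330.

0.0330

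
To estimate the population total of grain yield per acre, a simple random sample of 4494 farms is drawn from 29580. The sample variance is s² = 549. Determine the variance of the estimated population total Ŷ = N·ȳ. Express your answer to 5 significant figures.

9.0650 × 10^7

Var(Ŷ) = N²·Var(ȳ) = N²·(1 − n/N)·s²/n.
f = 4494/29580 = 0.15192698; Var(ȳ) = 0.84807302·549/4494 = 0.10360305.
Var(Ŷ) = 29580² · 0.10360305 = 9.0650224 × 10^7.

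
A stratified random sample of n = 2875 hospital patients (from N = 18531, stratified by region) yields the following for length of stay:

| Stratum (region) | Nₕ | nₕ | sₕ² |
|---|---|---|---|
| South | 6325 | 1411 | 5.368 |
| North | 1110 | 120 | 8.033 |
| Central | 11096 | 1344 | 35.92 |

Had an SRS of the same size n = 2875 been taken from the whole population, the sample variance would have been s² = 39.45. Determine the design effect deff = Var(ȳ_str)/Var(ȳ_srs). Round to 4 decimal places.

Var(ȳ_str) = Σ Wₕ²(1−fₕ)sₕ²/nₕ with Wₕ = Nₕ/18531:
  South: (6325/18531)²·(1−1411/6325)·5.368/1411 = 3.4433682 × 10^-4
  North: (1110/18531)²·(1−120/1110)·8.033/120 = 2.142185 × 10^-4
  Central: (11096/18531)²·(1−1344/11096)·35.92/1344 = 0.0084216946
  → Var(ȳ_str) = 0.0089802499.
Var(ȳ_srs) = (1 − 2875/18531)·39.45/2875 = 0.011592874.
deff = 0.0089802499 / 0.011592874 = 0.7746.

0.7746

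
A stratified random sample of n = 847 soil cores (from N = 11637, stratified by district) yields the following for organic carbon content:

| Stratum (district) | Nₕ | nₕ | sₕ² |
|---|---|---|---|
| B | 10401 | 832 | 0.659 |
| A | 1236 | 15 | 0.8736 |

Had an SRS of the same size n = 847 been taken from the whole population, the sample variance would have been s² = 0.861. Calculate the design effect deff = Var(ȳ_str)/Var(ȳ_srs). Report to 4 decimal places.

1.3062

Var(ȳ_str) = Σ Wₕ²(1−fₕ)sₕ²/nₕ with Wₕ = Nₕ/11637:
  B: (10401/11637)²·(1−832/10401)·0.659/832 = 5.8213226 × 10^-4
  A: (1236/11637)²·(1−15/1236)·0.8736/15 = 6.4904294 × 10^-4
  → Var(ȳ_str) = 0.0012311752.
Var(ȳ_srs) = (1 − 847/11637)·0.861/847 = 9.4254078 × 10^-4.
deff = 0.0012311752 / (9.4254078 × 10^-4) = 1.3062.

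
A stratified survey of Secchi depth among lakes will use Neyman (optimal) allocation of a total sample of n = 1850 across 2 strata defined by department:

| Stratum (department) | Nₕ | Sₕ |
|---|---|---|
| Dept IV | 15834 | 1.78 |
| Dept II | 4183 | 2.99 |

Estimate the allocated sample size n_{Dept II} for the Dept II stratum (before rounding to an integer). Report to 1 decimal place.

Neyman allocation: nₕ = n·NₕSₕ / Σⱼ NⱼSⱼ.
Σ NⱼSⱼ = 15834·1.78 + 4183·2.99 = 40691.69.
n_{Dept II} = 1850·4183·2.99 / 40691.69 = 568.6.

568.6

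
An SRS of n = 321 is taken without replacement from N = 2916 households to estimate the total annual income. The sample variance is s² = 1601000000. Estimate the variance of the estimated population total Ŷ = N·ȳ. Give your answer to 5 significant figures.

Var(Ŷ) = N²·Var(ȳ) = N²·(1 − n/N)·s²/n.
f = 321/2916 = 0.11008230; Var(ȳ) = 0.88991770·1601000000/321 = 4.4384992 × 10^6.
Var(Ŷ) = 2916² · (4.4384992 × 10^6) = 3.7740807 × 10^13.

3.7741 × 10^13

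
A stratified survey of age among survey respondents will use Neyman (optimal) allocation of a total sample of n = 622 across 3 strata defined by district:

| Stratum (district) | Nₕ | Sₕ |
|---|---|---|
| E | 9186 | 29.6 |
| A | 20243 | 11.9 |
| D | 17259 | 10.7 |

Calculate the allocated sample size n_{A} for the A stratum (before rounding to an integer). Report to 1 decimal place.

214.8

Neyman allocation: nₕ = n·NₕSₕ / Σⱼ NⱼSⱼ.
Σ NⱼSⱼ = 9186·29.6 + 20243·11.9 + 17259·10.7 = 697468.6.
n_{A} = 622·20243·11.9 / 697468.6 = 214.8.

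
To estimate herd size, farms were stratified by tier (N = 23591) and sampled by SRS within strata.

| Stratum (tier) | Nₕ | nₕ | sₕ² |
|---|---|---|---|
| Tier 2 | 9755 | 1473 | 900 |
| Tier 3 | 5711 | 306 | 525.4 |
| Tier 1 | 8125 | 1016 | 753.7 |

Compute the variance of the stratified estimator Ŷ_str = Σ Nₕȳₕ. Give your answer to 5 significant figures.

Var(Ŷ_str) = Σₕ Nₕ²(1 − fₕ)sₕ²/nₕ.
Tier 2: 9755²·(1 − 1473/9755)·900/1473 = 4.9363081 × 10^7.
Tier 3: 5711²·(1 − 306/5711)·525.4/306 = 5.3000077 × 10^7.
Tier 1: 8125²·(1 − 1016/8125)·753.7/1016 = 4.2848605 × 10^7.
Sum = 1.4521176 × 10^8.

1.4521 × 10^8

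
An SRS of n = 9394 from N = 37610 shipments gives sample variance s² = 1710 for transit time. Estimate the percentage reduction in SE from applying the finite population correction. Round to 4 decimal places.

f = n/N = 9394/37610 = 0.24977400.
SE_no-fpc = √(s²/n) = 0.42665101; SE_fpc = √((1−f)s²/n) = 0.36954628.
Ratio = √(1−f) = 0.86615588. Reduction = 100·(1 − 0.86615588) = 13.3844%.

13.3844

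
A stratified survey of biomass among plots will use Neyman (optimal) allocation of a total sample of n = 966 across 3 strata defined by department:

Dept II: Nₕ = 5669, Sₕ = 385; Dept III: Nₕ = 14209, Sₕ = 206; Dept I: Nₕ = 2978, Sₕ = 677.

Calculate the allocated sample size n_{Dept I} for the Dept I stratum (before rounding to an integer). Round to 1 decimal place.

Neyman allocation: nₕ = n·NₕSₕ / Σⱼ NⱼSⱼ.
Σ NⱼSⱼ = 5669·385 + 14209·206 + 2978·677 = 7.125725 × 10^6.
n_{Dept I} = 966·2978·677 / (7.125725 × 10^6) = 273.3.

273.3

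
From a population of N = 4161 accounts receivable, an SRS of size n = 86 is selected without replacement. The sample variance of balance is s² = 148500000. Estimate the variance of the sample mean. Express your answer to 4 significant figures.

Under SRS without replacement, Var(ȳ) = (1 − f)·s²/n with f = n/N = 86/4161 = 0.02066811.
Var(ȳ) = (1 − 0.02066811)·148500000/86 = 0.97933189·1.7267442 × 10^6 = 1.6910556 × 10^6.

1.691 × 10^6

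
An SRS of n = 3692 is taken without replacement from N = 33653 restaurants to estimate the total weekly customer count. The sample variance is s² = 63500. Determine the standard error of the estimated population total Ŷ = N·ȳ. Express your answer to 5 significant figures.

Var(Ŷ) = N²·Var(ȳ) = N²·(1 − n/N)·s²/n.
f = 3692/33653 = 0.10970790; Var(ȳ) = 0.89029210·63500/3692 = 15.312445.
Var(Ŷ) = 33653² · 15.312445 = 1.7341718 × 10^10.
SE(Ŷ) = √(1.7341718 × 10^10) = 131690.

131690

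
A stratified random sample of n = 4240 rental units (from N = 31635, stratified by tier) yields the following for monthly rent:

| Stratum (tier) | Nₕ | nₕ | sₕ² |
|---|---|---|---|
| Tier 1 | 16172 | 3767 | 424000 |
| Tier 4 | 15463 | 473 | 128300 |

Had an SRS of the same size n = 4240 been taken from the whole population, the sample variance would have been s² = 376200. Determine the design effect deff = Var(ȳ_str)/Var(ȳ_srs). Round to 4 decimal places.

Var(ȳ_str) = Σ Wₕ²(1−fₕ)sₕ²/nₕ with Wₕ = Nₕ/31635:
  Tier 1: (16172/31635)²·(1−3767/16172)·424000/3767 = 22.562907
  Tier 4: (15463/31635)²·(1−473/15463)·128300/473 = 62.823948
  → Var(ȳ_str) = 85.386855.
Var(ȳ_srs) = (1 − 4240/31635)·376200/4240 = 76.834523.
deff = 85.386855 / 76.834523 = 1.1113.

1.1113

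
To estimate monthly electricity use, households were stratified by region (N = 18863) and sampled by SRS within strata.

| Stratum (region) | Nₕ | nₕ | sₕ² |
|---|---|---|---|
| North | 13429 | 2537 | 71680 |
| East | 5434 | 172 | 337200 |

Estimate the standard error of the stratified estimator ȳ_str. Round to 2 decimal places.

Var(ȳ_str) = Σₕ Wₕ²(1 − fₕ)sₕ²/nₕ with Wₕ = Nₕ/N, N = 18863.
North: Wₕ = 0.71192281; term = 0.71192281²·(1 − 0.18891950)·71680/2537 = 11.614682.
East: Wₕ = 0.28807719; term = 0.28807719²·(1 − 0.03165256)·337200/172 = 157.54625.
Sum = 169.16093.
SE = √(169.16093) = 13.01.

13.01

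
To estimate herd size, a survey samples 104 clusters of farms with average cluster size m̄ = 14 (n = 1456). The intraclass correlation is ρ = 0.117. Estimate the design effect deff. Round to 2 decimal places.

deff = 1 + (14 − 1)·0.117 = 1 + 1.521 = 2.521.

2.52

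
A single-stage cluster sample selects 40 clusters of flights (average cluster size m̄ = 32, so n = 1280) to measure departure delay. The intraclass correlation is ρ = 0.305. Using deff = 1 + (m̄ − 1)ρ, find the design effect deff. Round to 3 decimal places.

deff = 1 + (32 − 1)·0.305 = 1 + 9.455 = 10.455.

10.455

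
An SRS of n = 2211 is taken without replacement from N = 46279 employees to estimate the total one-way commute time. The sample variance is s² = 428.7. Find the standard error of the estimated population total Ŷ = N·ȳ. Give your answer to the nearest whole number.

19885

Var(Ŷ) = N²·Var(ȳ) = N²·(1 − n/N)·s²/n.
f = 2211/46279 = 0.04777545; Var(ȳ) = 0.95222455·428.7/2211 = 0.18463078.
Var(Ŷ) = 46279² · 0.18463078 = 3.9543221 × 10^8.
SE(Ŷ) = √(3.9543221 × 10^8) = 19885.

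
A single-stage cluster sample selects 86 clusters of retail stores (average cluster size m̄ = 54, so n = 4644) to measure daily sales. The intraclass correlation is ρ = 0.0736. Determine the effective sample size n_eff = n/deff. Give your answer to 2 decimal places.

947.60

deff = 1 + (54 − 1)·0.0736 = 1 + 3.9008 = 4.9008.
n_eff = 4644 / 4.9008 = 947.60.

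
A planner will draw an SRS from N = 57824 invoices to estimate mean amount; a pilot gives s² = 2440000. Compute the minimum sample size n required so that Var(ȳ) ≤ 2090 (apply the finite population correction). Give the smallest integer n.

Without fpc, n₀ = s²/D = 2440000/2090 = 1167.4641.
With fpc, (1 − n/N)·s²/n ≤ D requires n ≥ n₀/(1 + n₀/N) = 1167.4641/(1 + 1167.4641/57824) = 1144.3595.
Rounding up, n = 1145.

1145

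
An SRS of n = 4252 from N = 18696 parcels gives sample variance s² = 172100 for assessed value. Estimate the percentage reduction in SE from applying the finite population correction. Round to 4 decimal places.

12.1039

f = n/N = 4252/18696 = 0.22742833.
SE_no-fpc = √(s²/n) = 6.3620021; SE_fpc = √((1−f)s²/n) = 5.5919489.
Ratio = √(1−f) = 0.87896056. Reduction = 100·(1 − 0.87896056) = 12.1039%.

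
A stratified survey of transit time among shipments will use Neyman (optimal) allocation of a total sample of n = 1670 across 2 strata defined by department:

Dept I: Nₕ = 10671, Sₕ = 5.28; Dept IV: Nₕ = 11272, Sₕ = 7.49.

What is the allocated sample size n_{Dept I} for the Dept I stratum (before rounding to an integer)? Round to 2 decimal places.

Neyman allocation: nₕ = n·NₕSₕ / Σⱼ NⱼSⱼ.
Σ NⱼSⱼ = 10671·5.28 + 11272·7.49 = 140770.16.
n_{Dept I} = 1670·10671·5.28 / 140770.16 = 668.41.

668.41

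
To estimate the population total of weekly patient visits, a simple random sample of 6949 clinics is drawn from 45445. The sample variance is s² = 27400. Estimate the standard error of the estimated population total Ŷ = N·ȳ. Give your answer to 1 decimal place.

Var(Ŷ) = N²·Var(ȳ) = N²·(1 − n/N)·s²/n.
f = 6949/45445 = 0.15291011; Var(ȳ) = 0.84708989·27400/6949 = 3.3400868.
Var(Ŷ) = 45445² · 3.3400868 = 6.8981077 × 10^9.
SE(Ŷ) = √(6.8981077 × 10^9) = 83054.8.

83054.8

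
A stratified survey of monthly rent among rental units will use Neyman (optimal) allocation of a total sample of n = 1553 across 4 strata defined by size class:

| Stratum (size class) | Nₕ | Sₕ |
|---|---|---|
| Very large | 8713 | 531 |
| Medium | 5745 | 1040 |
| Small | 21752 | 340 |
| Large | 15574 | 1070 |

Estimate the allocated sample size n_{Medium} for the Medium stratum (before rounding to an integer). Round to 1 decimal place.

267.7

Neyman allocation: nₕ = n·NₕSₕ / Σⱼ NⱼSⱼ.
Σ NⱼSⱼ = 8713·531 + 5745·1040 + 21752·340 + 15574·1070 = 3.4661263 × 10^7.
n_{Medium} = 1553·5745·1040 / (3.4661263 × 10^7) = 267.7.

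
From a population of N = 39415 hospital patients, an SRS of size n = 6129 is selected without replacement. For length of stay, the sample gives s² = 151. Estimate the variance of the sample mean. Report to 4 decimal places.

Under SRS without replacement, Var(ȳ) = (1 − f)·s²/n with f = n/N = 6129/39415 = 0.15549918.
Var(ȳ) = (1 − 0.15549918)·151/6129 = 0.84450082·0.024636972 = 0.020805943.

0.0208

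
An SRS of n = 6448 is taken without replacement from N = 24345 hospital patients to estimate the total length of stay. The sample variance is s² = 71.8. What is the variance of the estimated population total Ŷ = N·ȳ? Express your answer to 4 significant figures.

4.852 × 10^6

Var(Ŷ) = N²·Var(ȳ) = N²·(1 − n/N)·s²/n.
f = 6448/24345 = 0.26485931; Var(ȳ) = 0.73514069·71.8/6448 = 0.0081859648.
Var(Ŷ) = 24345² · 0.0081859648 = 4.8516496 × 10^6.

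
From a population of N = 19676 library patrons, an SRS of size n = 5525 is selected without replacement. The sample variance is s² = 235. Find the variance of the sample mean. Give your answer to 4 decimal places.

Under SRS without replacement, Var(ȳ) = (1 − f)·s²/n with f = n/N = 5525/19676 = 0.28079894.
Var(ȳ) = (1 − 0.28079894)·235/5525 = 0.71920106·0.042533937 = 0.030590452.

0.0306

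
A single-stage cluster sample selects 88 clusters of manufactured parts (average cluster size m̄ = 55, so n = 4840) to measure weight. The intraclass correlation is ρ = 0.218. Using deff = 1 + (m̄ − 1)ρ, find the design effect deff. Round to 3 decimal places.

deff = 1 + (55 − 1)·0.218 = 1 + 11.772 = 12.772.

12.772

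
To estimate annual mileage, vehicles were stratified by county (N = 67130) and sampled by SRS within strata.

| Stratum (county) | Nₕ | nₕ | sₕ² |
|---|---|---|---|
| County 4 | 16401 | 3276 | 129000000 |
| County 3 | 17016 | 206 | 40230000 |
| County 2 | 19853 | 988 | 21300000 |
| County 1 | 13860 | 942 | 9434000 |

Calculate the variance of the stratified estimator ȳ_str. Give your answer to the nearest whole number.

16466

Var(ȳ_str) = Σₕ Wₕ²(1 − fₕ)sₕ²/nₕ with Wₕ = Nₕ/N, N = 67130.
County 4: Wₕ = 0.24431700; term = 0.24431700²·(1 − 0.19974392)·129000000/3276 = 1880.9713.
County 3: Wₕ = 0.25347833; term = 0.25347833²·(1 − 0.01210625)·40230000/206 = 12395.804.
County 2: Wₕ = 0.29573961; term = 0.29573961²·(1 − 0.04976578)·21300000/988 = 1791.729.
County 1: Wₕ = 0.20646507; term = 0.20646507²·(1 − 0.06796537)·9434000/942 = 397.89656.
Sum = 16466.401.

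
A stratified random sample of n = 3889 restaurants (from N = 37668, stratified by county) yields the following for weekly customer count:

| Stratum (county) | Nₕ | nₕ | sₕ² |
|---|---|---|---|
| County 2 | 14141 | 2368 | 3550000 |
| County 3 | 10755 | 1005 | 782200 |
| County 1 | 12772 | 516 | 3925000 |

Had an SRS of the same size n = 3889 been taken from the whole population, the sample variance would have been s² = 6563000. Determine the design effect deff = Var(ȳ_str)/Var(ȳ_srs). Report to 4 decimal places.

0.7088

Var(ȳ_str) = Σ Wₕ²(1−fₕ)sₕ²/nₕ with Wₕ = Nₕ/37668:
  County 2: (14141/37668)²·(1−2368/14141)·3550000/2368 = 175.9012
  County 3: (10755/37668)²·(1−1005/10755)·782200/1005 = 57.520368
  County 1: (12772/37668)²·(1−516/12772)·3925000/516 = 839.17492
  → Var(ȳ_str) = 1072.5965.
Var(ȳ_srs) = (1 − 3889/37668)·6563000/3889 = 1513.3476.
deff = 1072.5965 / 1513.3476 = 0.7088.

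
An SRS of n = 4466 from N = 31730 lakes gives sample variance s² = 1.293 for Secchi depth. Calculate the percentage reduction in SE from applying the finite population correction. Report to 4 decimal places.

f = n/N = 4466/31730 = 0.14075008.
SE_no-fpc = √(s²/n) = 0.017015311; SE_fpc = √((1−f)s²/n) = 0.015772468.
Ratio = √(1−f) = 0.92695735. Reduction = 100·(1 − 0.92695735) = 7.3043%.

7.3043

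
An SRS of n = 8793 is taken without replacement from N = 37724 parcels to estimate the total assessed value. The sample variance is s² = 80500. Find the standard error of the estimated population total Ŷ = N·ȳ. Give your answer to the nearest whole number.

99959

Var(Ŷ) = N²·Var(ȳ) = N²·(1 − n/N)·s²/n.
f = 8793/37724 = 0.23308769; Var(ȳ) = 0.76691231·80500/8793 = 7.0210896.
Var(Ŷ) = 37724² · 7.0210896 = 9.9917138 × 10^9.
SE(Ŷ) = √(9.9917138 × 10^9) = 99959.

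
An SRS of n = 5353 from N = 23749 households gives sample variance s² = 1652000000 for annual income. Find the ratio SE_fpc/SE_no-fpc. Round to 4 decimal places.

f = n/N = 5353/23749 = 0.22539896.
SE_no-fpc = √(s²/n) = 555.52857; SE_fpc = √((1−f)s²/n) = 488.92859.
Ratio = √(1−f) = 0.88011422.

0.8801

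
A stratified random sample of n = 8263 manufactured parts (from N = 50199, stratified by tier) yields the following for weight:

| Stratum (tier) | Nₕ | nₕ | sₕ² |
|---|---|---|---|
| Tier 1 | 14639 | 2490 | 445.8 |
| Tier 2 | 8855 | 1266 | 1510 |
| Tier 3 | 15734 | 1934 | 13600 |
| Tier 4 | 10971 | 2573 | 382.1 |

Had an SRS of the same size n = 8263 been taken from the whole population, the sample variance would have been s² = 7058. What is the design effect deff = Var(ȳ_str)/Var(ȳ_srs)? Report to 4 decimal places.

Var(ȳ_str) = Σ Wₕ²(1−fₕ)sₕ²/nₕ with Wₕ = Nₕ/50199:
  Tier 1: (14639/50199)²·(1−2490/14639)·445.8/2490 = 0.012635794
  Tier 2: (8855/50199)²·(1−1266/8855)·1510/1266 = 0.031807258
  Tier 3: (15734/50199)²·(1−1934/15734)·13600/1934 = 0.60591338
  Tier 4: (10971/50199)²·(1−2573/10971)·382.1/2573 = 0.0054296171
  → Var(ȳ_str) = 0.65578605.
Var(ȳ_srs) = (1 − 8263/50199)·7058/8263 = 0.71356878.
deff = 0.65578605 / 0.71356878 = 0.9190.

0.9190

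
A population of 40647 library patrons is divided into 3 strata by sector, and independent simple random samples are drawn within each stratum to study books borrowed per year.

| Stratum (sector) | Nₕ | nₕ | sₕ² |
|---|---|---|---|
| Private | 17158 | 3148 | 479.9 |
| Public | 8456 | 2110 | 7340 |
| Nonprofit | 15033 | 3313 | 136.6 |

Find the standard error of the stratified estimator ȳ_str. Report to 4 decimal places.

0.3736

Var(ȳ_str) = Σₕ Wₕ²(1 − fₕ)sₕ²/nₕ with Wₕ = Nₕ/N, N = 40647.
Private: Wₕ = 0.42212217; term = 0.42212217²·(1 − 0.18347127)·479.9/3148 = 0.022180117.
Public: Wₕ = 0.20803503; term = 0.20803503²·(1 − 0.24952696)·7340/2110 = 0.11298522.
Nonprofit: Wₕ = 0.36984279; term = 0.36984279²·(1 − 0.22038183)·136.6/3313 = 0.0043968894.
Sum = 0.13956223.
SE = √(0.13956223) = 0.3736.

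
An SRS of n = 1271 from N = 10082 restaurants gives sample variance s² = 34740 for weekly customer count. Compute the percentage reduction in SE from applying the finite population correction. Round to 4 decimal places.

6.5156

f = n/N = 1271/10082 = 0.12606626.
SE_no-fpc = √(s²/n) = 5.2280789; SE_fpc = √((1−f)s²/n) = 4.8874394.
Ratio = √(1−f) = 0.93484423. Reduction = 100·(1 − 0.93484423) = 6.5156%.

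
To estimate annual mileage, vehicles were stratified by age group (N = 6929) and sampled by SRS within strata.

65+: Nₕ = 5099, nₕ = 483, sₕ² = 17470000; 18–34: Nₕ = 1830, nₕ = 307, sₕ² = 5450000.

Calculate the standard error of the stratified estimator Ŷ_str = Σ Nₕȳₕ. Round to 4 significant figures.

949100

Var(Ŷ_str) = Σₕ Nₕ²(1 − fₕ)sₕ²/nₕ.
65+: 5099²·(1 − 483/5099)·17470000/483 = 8.5132735 × 10^11.
18–34: 1830²·(1 − 307/1830)·5450000/307 = 4.9477656 × 10^10.
Sum = 9.0080501 × 10^11.
SE = √(9.0080501 × 10^11) = 949100.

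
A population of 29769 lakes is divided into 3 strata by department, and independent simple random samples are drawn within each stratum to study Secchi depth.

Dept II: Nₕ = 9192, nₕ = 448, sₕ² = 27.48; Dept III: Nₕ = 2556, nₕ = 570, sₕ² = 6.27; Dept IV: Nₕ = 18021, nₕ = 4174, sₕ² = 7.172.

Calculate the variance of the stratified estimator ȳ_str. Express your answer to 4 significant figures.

Var(ȳ_str) = Σₕ Wₕ²(1 − fₕ)sₕ²/nₕ with Wₕ = Nₕ/N, N = 29769.
Dept II: Wₕ = 0.30877759; term = 0.30877759²·(1 − 0.04873803)·27.48/448 = 0.0055632732.
Dept III: Wₕ = 0.08586113; term = 0.08586113²·(1 − 0.22300469)·6.27/570 = 6.3009247 × 10^-5.
Dept IV: Wₕ = 0.60536128; term = 0.60536128²·(1 − 0.23161867)·7.172/4174 = 4.8383126 × 10^-4.
Sum = 0.0061101137.

0.006110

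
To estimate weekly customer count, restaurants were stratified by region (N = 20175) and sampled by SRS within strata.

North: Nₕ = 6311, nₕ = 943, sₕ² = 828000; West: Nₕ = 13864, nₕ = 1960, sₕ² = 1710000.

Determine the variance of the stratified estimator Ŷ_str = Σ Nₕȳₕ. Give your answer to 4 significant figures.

Var(Ŷ_str) = Σₕ Nₕ²(1 − fₕ)sₕ²/nₕ.
North: 6311²·(1 − 943/6311)·828000/943 = 2.9746052 × 10^10.
West: 13864²·(1 − 1960/13864)·1710000/1960 = 1.4398641 × 10^11.
Sum = 1.7373246 × 10^11.

1.737 × 10^11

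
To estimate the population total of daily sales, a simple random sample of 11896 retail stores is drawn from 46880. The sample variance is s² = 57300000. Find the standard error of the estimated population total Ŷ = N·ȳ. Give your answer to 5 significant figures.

Var(Ŷ) = N²·Var(ȳ) = N²·(1 − n/N)·s²/n.
f = 11896/46880 = 0.25375427; Var(ȳ) = 0.74624573·57300000/11896 = 3594.4755.
Var(Ŷ) = 46880² · 3594.4755 = 7.8997025 × 10^12.
SE(Ŷ) = √(7.8997025 × 10^12) = 2.8106 × 10^6.

2.8106 × 10^6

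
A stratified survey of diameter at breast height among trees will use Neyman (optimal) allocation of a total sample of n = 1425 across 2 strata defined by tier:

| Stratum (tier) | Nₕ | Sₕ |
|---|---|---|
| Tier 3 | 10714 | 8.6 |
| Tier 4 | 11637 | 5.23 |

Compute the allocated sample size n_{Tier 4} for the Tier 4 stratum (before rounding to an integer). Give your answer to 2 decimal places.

566.84

Neyman allocation: nₕ = n·NₕSₕ / Σⱼ NⱼSⱼ.
Σ NⱼSⱼ = 10714·8.6 + 11637·5.23 = 153001.91.
n_{Tier 4} = 1425·11637·5.23 / 153001.91 = 566.84.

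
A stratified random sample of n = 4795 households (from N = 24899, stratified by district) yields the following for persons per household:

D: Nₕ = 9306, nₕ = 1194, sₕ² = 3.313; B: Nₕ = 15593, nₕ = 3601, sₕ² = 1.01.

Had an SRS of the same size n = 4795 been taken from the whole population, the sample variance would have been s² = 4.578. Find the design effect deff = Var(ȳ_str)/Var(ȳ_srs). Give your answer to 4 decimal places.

Var(ȳ_str) = Σ Wₕ²(1−fₕ)sₕ²/nₕ with Wₕ = Nₕ/24899:
  D: (9306/24899)²·(1−1194/9306)·3.313/1194 = 3.3786584 × 10^-4
  B: (15593/24899)²·(1−3601/15593)·1.01/3601 = 8.4597152 × 10^-5
  → Var(ȳ_str) = 4.2246299 × 10^-4.
Var(ȳ_srs) = (1 − 4795/24899)·4.578/4795 = 7.7088172 × 10^-4.
deff = (4.2246299 × 10^-4) / (7.7088172 × 10^-4) = 0.5480.

0.5480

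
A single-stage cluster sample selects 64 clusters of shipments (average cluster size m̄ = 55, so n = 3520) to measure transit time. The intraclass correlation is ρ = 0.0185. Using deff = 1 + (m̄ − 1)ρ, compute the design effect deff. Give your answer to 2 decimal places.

2.00

deff = 1 + (55 − 1)·0.0185 = 1 + 0.999 = 1.999.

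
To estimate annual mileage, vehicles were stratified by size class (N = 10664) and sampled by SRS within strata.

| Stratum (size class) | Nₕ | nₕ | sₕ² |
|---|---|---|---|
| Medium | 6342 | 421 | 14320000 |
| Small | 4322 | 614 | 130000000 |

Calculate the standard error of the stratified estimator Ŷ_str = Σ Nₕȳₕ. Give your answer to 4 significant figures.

Var(Ŷ_str) = Σₕ Nₕ²(1 − fₕ)sₕ²/nₕ.
Medium: 6342²·(1 − 421/6342)·14320000/421 = 1.2772686 × 10^12.
Small: 4322²·(1 − 614/4322)·130000000/614 = 3.393122 × 10^12.
Sum = 4.6703906 × 10^12.
SE = √(4.6703906 × 10^12) = 2.161 × 10^6.

2.161 × 10^6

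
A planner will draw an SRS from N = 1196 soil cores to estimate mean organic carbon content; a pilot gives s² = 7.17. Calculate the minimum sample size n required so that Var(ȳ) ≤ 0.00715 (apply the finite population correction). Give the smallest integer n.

Without fpc, n₀ = s²/D = 7.17/0.00715 = 1002.7972.
With fpc, (1 − n/N)·s²/n ≤ D requires n ≥ n₀/(1 + n₀/N) = 1002.7972/(1 + 1002.7972/1196) = 545.4552.
Rounding up, n = 546.

546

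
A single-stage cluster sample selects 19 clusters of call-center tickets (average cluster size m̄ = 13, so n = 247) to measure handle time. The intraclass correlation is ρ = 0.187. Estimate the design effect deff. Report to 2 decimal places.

deff = 1 + (13 − 1)·0.187 = 1 + 2.244 = 3.244.

3.24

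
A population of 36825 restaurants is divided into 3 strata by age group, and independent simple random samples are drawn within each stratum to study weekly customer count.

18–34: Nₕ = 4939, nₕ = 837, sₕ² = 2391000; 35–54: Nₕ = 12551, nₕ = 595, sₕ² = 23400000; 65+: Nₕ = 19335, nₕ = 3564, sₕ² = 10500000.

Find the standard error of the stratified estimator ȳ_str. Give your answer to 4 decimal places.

71.1129

Var(ȳ_str) = Σₕ Wₕ²(1 − fₕ)sₕ²/nₕ with Wₕ = Nₕ/N, N = 36825.
18–34: Wₕ = 0.13412084; term = 0.13412084²·(1 − 0.16946750)·2391000/837 = 42.677924.
35–54: Wₕ = 0.34082824; term = 0.34082824²·(1 − 0.04740658)·23400000/595 = 4351.8871.
65+: Wₕ = 0.52505092; term = 0.52505092²·(1 − 0.18432894)·10500000/3564 = 662.47501.
Sum = 5057.04.
SE = √(5057.04) = 71.1129.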